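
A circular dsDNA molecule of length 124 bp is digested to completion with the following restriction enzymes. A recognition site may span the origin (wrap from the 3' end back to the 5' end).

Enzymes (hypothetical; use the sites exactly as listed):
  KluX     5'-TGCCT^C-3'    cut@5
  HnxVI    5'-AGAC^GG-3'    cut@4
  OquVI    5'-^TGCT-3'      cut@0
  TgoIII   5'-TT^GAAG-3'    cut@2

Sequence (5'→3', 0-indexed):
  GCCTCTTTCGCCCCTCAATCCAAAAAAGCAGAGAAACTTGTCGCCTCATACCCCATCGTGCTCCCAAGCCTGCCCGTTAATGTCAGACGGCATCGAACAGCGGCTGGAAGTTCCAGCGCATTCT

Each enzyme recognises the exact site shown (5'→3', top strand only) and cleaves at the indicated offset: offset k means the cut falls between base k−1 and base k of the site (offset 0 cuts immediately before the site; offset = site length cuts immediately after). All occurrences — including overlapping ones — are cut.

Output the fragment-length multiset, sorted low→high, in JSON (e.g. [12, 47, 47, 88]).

[30,40,54]

Scan for sites:
  KluX TGCCTC/5: at [123] ⇒ [4]
  HnxVI AGACGG/4: at [84] ⇒ [88]
  OquVI TGCT/0: at [58] ⇒ [58]
  TgoIII (TTGAAG, off=2): no sites

All cut coordinates (distinct, sorted): [4, 58, 88]

Fragments:
  4→58: 54 bp
  58→88: 30 bp
  88→4 (wrap): 124-88+4 = 40 bp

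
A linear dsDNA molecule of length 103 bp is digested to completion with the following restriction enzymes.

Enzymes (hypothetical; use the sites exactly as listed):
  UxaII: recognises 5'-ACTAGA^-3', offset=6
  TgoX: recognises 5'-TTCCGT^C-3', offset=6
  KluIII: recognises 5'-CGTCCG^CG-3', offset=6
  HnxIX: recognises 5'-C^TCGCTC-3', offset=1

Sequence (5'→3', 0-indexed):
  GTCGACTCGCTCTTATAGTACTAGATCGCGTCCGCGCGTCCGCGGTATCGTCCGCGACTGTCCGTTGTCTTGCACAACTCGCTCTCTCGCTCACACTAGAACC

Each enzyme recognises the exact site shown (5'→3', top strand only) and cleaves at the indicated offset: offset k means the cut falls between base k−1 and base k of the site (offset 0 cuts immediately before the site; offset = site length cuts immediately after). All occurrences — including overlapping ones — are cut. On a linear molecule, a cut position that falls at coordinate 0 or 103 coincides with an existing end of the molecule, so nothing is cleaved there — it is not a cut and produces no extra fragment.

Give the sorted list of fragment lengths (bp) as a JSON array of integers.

[3,6,8,8,9,12,14,19,24]

Per-enzyme occurrences:
  UxaII ACTAGA/6: at [19, 94] ⇒ [25, 100]
  TgoX (TTCCGTC, off=6): no sites
  KluIII CGTCCGCG/6: at [28, 36, 48] ⇒ [34, 42, 54]
  HnxIX CTCGCTC/1: at [5, 77, 85] ⇒ [6, 78, 86]

Pooled cuts: [6, 25, 34, 42, 54, 78, 86, 100]

Fragments:
  [0,6): 6 bp
  [6,25): 19 bp
  [25,34): 9 bp
  [34,42): 8 bp
  [42,54): 12 bp
  [54,78): 24 bp
  [78,86): 8 bp
  [86,100): 14 bp
  [100,103): 3 bp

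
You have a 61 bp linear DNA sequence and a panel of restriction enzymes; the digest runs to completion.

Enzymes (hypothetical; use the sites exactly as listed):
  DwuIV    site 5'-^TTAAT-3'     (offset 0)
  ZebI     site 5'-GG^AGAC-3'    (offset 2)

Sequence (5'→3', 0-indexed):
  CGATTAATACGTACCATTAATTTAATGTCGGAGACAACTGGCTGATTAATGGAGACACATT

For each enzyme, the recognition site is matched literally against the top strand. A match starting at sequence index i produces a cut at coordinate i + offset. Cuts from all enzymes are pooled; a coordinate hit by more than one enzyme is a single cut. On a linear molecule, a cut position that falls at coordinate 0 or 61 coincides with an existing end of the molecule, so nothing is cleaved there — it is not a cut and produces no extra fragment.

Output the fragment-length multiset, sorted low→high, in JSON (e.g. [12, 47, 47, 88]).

Per-enzyme occurrences:
  DwuIV (TTAAT, off=0): starts [3, 16, 21, 45] → cuts [3, 16, 21, 45]
  ZebI (GGAGAC, off=2): starts [29, 50] → cuts [31, 52]

Pooled cuts: [3, 16, 21, 31, 45, 52]

Fragments:
  [0,3): 3 bp
  [3,16): 13 bp
  [16,21): 5 bp
  [21,31): 10 bp
  [31,45): 14 bp
  [45,52): 7 bp
  [52,61): 9 bp

[3,5,7,9,10,13,14]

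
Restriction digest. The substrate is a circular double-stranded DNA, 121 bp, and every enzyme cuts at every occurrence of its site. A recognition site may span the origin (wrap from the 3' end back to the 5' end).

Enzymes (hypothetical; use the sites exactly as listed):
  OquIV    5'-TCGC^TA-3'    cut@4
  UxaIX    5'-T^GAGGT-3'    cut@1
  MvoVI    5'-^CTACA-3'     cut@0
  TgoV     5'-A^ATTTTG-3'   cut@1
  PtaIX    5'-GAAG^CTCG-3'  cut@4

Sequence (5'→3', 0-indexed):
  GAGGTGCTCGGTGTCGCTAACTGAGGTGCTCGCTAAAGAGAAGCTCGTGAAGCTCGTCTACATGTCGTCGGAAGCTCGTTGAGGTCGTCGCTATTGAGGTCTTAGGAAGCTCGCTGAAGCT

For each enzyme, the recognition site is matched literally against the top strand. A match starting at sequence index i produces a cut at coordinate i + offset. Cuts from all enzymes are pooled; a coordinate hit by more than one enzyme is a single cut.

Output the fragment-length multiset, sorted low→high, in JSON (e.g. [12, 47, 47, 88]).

Site scan:
  OquIV TCGCTA/4: at [13, 29, 87] ⇒ [17, 33, 91]
  UxaIX TGAGGT/1: at [21, 79, 94, 120] ⇒ [0, 22, 80, 95]
  MvoVI CTACA/0: at [57] ⇒ [57]
  TgoV (AATTTTG, off=1): no sites
  PtaIX GAAGCTCG/4: at [39, 48, 70, 105] ⇒ [43, 52, 74, 109]

Pooled cuts: [0, 17, 22, 33, 43, 52, 57, 74, 80, 91, 95, 109]

Fragment lengths:
  0→17: 17 bp
  17→22: 5 bp
  22→33: 11 bp
  33→43: 10 bp
  43→52: 9 bp
  52→57: 5 bp
  57→74: 17 bp
  74→80: 6 bp
  80→91: 11 bp
  91→95: 4 bp
  95→109: 14 bp
  109→0 (wrap): 121-109+0 = 12 bp

[4,5,5,6,9,10,11,11,12,14,17,17]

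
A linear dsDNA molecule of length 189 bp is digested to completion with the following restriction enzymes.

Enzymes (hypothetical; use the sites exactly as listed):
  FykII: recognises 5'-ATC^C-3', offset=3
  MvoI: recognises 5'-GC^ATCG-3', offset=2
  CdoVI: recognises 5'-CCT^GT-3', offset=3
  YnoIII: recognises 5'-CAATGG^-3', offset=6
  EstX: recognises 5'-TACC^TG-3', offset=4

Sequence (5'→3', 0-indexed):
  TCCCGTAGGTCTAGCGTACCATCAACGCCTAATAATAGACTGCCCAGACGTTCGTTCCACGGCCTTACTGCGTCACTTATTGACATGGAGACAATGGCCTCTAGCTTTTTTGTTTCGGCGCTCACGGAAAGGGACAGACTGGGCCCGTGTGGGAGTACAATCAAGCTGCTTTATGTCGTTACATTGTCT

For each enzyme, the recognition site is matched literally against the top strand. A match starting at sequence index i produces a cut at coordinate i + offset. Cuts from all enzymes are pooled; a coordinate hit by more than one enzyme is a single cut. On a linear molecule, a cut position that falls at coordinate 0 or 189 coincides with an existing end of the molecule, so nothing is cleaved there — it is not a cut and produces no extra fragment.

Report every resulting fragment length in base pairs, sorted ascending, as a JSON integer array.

Scan for sites:
  FykII (ATCC, off=3): no sites
  MvoI (GCATCG, off=2): no sites
  CdoVI (CCTGT, off=3): no sites
  YnoIII (CAATGG, off=6): starts [91] → cuts [97]
  EstX (TACCTG, off=4): no sites

All cut coordinates (distinct, sorted): [97]

Fragments:
  [0,97): 97 bp
  [97,189): 92 bp

[92,97]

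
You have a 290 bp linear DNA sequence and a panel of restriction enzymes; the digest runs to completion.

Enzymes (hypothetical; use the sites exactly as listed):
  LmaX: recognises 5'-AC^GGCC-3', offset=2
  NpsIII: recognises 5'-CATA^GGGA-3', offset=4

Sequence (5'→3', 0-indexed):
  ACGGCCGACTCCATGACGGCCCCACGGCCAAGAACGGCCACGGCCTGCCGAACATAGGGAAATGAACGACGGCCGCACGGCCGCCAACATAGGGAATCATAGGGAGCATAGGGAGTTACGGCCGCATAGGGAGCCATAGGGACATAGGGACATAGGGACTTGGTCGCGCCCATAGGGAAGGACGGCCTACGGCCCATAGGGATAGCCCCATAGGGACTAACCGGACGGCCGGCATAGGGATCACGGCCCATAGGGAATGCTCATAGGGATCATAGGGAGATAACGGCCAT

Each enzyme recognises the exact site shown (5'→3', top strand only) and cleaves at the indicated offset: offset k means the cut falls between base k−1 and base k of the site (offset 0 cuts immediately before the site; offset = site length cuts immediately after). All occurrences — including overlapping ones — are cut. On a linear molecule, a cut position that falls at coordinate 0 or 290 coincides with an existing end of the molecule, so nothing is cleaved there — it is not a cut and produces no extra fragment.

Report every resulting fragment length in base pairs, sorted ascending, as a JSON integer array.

Scan for sites:
  LmaX ACGGCC/2: at [0, 15, 23, 33, 39, 68, 76, 117, 181, 188, 224, 242, 282] ⇒ [2, 17, 25, 35, 41, 70, 78, 119, 183, 190, 226, 244, 284]
  NpsIII CATAGGGA/4: at [52, 87, 97, 106, 124, 134, 142, 150, 170, 194, 208, 232, 248, 261, 270] ⇒ [56, 91, 101, 110, 128, 138, 146, 154, 174, 198, 212, 236, 252, 265, 274]

Pooled cuts: [2, 17, 25, 35, 41, 56, 70, 78, 91, 101, 110, 119, 128, 138, 146, 154, 174, 183, 190, 198, 212, 226, 236, 244, 252, 265, 274, 284]

Fragments:
  [0,2): 2 bp
  [2,17): 15 bp
  [17,25): 8 bp
  [25,35): 10 bp
  [35,41): 6 bp
  [41,56): 15 bp
  [56,70): 14 bp
  [70,78): 8 bp
  [78,91): 13 bp
  [91,101): 10 bp
  [101,110): 9 bp
  [110,119): 9 bp
  [119,128): 9 bp
  [128,138): 10 bp
  [138,146): 8 bp
  [146,154): 8 bp
  [154,174): 20 bp
  [174,183): 9 bp
  [183,190): 7 bp
  [190,198): 8 bp
  [198,212): 14 bp
  [212,226): 14 bp
  [226,236): 10 bp
  [236,244): 8 bp
  [244,252): 8 bp
  [252,265): 13 bp
  [265,274): 9 bp
  [274,284): 10 bp
  [284,290): 6 bp

[2,6,6,7,8,8,8,8,8,8,8,9,9,9,9,9,10,10,10,10,10,13,13,14,14,14,15,15,20]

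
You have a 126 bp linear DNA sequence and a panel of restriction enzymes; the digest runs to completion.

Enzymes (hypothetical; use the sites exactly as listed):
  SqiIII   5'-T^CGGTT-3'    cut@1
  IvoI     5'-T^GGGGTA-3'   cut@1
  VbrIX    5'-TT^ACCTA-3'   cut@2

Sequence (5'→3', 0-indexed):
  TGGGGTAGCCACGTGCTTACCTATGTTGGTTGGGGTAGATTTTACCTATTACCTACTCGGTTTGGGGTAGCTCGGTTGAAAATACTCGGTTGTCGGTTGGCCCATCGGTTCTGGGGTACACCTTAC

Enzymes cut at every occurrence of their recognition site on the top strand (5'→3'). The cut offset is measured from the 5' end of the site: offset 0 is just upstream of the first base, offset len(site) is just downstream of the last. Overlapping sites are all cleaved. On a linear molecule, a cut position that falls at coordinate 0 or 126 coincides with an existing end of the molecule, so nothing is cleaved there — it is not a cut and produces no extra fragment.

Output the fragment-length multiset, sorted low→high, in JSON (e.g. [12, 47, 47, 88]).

Site scan:
  SqiIII TCGGTT/1: at [56, 71, 85, 92, 104] ⇒ [57, 72, 86, 93, 105]
  IvoI TGGGGTA/1: at [0, 30, 62, 111] ⇒ [1, 31, 63, 112]
  VbrIX TTACCTA/2: at [16, 41, 48] ⇒ [18, 43, 50]

Pooled cuts: [1, 18, 31, 43, 50, 57, 63, 72, 86, 93, 105, 112]

Fragment lengths:
  [0,1): 1 bp
  [1,18): 17 bp
  [18,31): 13 bp
  [31,43): 12 bp
  [43,50): 7 bp
  [50,57): 7 bp
  [57,63): 6 bp
  [63,72): 9 bp
  [72,86): 14 bp
  [86,93): 7 bp
  [93,105): 12 bp
  [105,112): 7 bp
  [112,126): 14 bp

[1,6,7,7,7,7,9,12,12,13,14,14,17]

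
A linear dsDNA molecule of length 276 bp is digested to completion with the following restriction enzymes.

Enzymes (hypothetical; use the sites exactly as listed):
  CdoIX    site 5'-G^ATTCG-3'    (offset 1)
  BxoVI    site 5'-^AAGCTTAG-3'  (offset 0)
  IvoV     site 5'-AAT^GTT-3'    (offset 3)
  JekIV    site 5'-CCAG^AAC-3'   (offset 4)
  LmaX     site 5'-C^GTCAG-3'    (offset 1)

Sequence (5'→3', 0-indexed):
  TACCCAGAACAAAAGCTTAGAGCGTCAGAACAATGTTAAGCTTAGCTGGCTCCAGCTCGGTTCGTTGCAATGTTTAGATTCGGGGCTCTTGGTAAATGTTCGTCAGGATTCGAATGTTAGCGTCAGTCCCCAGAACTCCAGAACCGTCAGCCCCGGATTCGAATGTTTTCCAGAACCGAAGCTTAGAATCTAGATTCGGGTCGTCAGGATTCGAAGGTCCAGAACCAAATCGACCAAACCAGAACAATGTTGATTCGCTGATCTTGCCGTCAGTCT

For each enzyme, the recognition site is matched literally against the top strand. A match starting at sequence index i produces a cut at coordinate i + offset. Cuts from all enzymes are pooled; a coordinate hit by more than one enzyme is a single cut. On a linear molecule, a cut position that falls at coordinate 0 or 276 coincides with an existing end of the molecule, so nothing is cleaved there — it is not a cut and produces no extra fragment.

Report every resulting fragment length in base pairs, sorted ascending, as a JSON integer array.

[3,4,4,4,5,5,6,6,6,6,6,7,8,8,8,8,9,9,11,11,11,12,14,15,16,20,20,34]

Per-enzyme occurrences:
  CdoIX GATTCG/1: at [76, 106, 155, 192, 207, 251] ⇒ [77, 107, 156, 193, 208, 252]
  BxoVI AAGCTTAG/0: at [12, 37, 178] ⇒ [12, 37, 178]
  IvoV AATGTT/3: at [31, 68, 94, 112, 161, 245] ⇒ [34, 71, 97, 115, 164, 248]
  JekIV CCAGAAC/4: at [3, 129, 137, 169, 218, 238] ⇒ [7, 133, 141, 173, 222, 242]
  LmaX CGTCAG/1: at [22, 100, 120, 144, 201, 267] ⇒ [23, 101, 121, 145, 202, 268]

Pooled cuts: [7, 12, 23, 34, 37, 71, 77, 97, 101, 107, 115, 121, 133, 141, 145, 156, 164, 173, 178, 193, 202, 208, 222, 242, 248, 252, 268]

Fragments:
  [0,7): 7 bp
  [7,12): 5 bp
  [12,23): 11 bp
  [23,34): 11 bp
  [34,37): 3 bp
  [37,71): 34 bp
  [71,77): 6 bp
  [77,97): 20 bp
  [97,101): 4 bp
  [101,107): 6 bp
  [107,115): 8 bp
  [115,121): 6 bp
  [121,133): 12 bp
  [133,141): 8 bp
  [141,145): 4 bp
  [145,156): 11 bp
  [156,164): 8 bp
  [164,173): 9 bp
  [173,178): 5 bp
  [178,193): 15 bp
  [193,202): 9 bp
  [202,208): 6 bp
  [208,222): 14 bp
  [222,242): 20 bp
  [242,248): 6 bp
  [248,252): 4 bp
  [252,268): 16 bp
  [268,276): 8 bp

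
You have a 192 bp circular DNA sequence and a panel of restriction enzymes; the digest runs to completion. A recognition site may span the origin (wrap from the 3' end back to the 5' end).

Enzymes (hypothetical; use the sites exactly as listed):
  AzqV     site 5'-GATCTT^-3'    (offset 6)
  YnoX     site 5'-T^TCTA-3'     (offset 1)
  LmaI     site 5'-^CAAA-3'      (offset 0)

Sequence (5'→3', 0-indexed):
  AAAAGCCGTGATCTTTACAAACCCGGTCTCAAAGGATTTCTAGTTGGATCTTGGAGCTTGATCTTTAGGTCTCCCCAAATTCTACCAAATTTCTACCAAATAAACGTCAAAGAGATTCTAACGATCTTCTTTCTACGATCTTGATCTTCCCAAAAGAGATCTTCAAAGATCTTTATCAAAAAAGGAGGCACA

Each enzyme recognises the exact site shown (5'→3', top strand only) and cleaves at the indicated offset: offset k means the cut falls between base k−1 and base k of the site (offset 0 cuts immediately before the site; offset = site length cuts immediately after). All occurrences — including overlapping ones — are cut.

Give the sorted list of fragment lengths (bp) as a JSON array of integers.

Per-enzyme occurrences:
  AzqV (GATCTT, off=6): starts [9, 46, 59, 122, 136, 142, 157, 167] → cuts [15, 52, 65, 128, 142, 148, 163, 173]
  YnoX (TTCTA, off=1): starts [37, 79, 90, 115, 130] → cuts [38, 80, 91, 116, 131]
  LmaI (CAAA, off=0): starts [17, 29, 75, 85, 96, 107, 150, 163, 176, 190] → cuts [17, 29, 75, 85, 96, 107, 150, 163, 176, 190]

All cut coordinates (distinct, sorted): [15, 17, 29, 38, 52, 65, 75, 80, 85, 91, 96, 107, 116, 128, 131, 142, 148, 150, 163, 173, 176, 190]

Fragment lengths:
  15→17: 2 bp
  17→29: 12 bp
  29→38: 9 bp
  38→52: 14 bp
  52→65: 13 bp
  65→75: 10 bp
  75→80: 5 bp
  80→85: 5 bp
  85→91: 6 bp
  91→96: 5 bp
  96→107: 11 bp
  107→116: 9 bp
  116→128: 12 bp
  128→131: 3 bp
  131→142: 11 bp
  142→148: 6 bp
  148→150: 2 bp
  150→163: 13 bp
  163→173: 10 bp
  173→176: 3 bp
  176→190: 14 bp
  190→15 (wrap): 192-190+15 = 17 bp

[2,2,3,3,5,5,5,6,6,9,9,10,10,11,11,12,12,13,13,14,14,17]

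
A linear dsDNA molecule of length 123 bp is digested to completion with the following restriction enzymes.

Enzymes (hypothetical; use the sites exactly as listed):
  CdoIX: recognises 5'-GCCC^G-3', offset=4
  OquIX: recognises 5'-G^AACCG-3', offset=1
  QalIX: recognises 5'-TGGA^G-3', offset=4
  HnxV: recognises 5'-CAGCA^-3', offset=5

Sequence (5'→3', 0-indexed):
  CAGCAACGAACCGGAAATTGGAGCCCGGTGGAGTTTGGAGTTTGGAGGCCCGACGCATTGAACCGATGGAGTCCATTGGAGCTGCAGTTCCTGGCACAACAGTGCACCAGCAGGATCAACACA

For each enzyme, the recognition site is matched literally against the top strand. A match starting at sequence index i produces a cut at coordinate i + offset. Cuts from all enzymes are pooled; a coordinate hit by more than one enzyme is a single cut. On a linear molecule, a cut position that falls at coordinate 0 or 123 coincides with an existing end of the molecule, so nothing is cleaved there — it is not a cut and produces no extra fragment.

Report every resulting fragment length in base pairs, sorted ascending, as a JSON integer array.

[3,4,5,5,6,7,7,9,10,10,11,14,32]

Per-enzyme occurrences:
  CdoIX (GCCCG, off=4): starts [22, 47] → cuts [26, 51]
  OquIX (GAACCG, off=1): starts [7, 59] → cuts [8, 60]
  QalIX (TGGAG, off=4): starts [18, 28, 35, 42, 66, 76] → cuts [22, 32, 39, 46, 70, 80]
  HnxV (CAGCA, off=5): starts [0, 107] → cuts [5, 112]

All cut coordinates (distinct, sorted): [5, 8, 22, 26, 32, 39, 46, 51, 60, 70, 80, 112]

Fragments:
  [0,5): 5 bp
  [5,8): 3 bp
  [8,22): 14 bp
  [22,26): 4 bp
  [26,32): 6 bp
  [32,39): 7 bp
  [39,46): 7 bp
  [46,51): 5 bp
  [51,60): 9 bp
  [60,70): 10 bp
  [70,80): 10 bp
  [80,112): 32 bp
  [112,123): 11 bp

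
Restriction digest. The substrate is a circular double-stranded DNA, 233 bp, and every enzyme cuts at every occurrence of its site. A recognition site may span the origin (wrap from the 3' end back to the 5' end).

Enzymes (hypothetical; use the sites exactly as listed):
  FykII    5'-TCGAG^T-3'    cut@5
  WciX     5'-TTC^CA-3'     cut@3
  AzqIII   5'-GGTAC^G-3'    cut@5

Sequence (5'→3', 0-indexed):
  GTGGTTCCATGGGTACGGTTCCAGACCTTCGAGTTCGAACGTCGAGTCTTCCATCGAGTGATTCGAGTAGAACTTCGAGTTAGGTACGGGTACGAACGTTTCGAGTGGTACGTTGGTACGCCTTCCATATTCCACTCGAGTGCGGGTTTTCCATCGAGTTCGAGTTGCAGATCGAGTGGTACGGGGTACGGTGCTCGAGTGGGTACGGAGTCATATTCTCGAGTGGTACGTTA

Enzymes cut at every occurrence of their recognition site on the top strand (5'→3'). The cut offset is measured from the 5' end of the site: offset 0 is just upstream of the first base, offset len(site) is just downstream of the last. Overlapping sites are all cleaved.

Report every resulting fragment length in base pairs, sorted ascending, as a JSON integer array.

[5,5,6,6,6,6,6,6,7,7,7,7,7,8,8,8,9,9,10,11,11,12,12,12,12,13,17]

Per-enzyme occurrences:
  FykII (TCGAGT, off=5): starts [28, 41, 53, 62, 74, 100, 135, 153, 159, 171, 194, 218] → cuts [33, 46, 58, 67, 79, 105, 140, 158, 164, 176, 199, 223]
  WciX (TTCCA, off=3): starts [4, 18, 48, 122, 129, 148] → cuts [7, 21, 51, 125, 132, 151]
  AzqIII (GGTACG, off=5): starts [11, 82, 88, 106, 114, 177, 184, 201, 224] → cuts [16, 87, 93, 111, 119, 182, 189, 206, 229]

Pooled cuts: [7, 16, 21, 33, 46, 51, 58, 67, 79, 87, 93, 105, 111, 119, 125, 132, 140, 151, 158, 164, 176, 182, 189, 199, 206, 223, 229]

Fragments:
  7→16: 9 bp
  16→21: 5 bp
  21→33: 12 bp
  33→46: 13 bp
  46→51: 5 bp
  51→58: 7 bp
  58→67: 9 bp
  67→79: 12 bp
  79→87: 8 bp
  87→93: 6 bp
  93→105: 12 bp
  105→111: 6 bp
  111→119: 8 bp
  119→125: 6 bp
  125→132: 7 bp
  132→140: 8 bp
  140→151: 11 bp
  151→158: 7 bp
  158→164: 6 bp
  164→176: 12 bp
  176→182: 6 bp
  182→189: 7 bp
  189→199: 10 bp
  199→206: 7 bp
  206→223: 17 bp
  223→229: 6 bp
  229→7 (wrap): 233-229+7 = 11 bp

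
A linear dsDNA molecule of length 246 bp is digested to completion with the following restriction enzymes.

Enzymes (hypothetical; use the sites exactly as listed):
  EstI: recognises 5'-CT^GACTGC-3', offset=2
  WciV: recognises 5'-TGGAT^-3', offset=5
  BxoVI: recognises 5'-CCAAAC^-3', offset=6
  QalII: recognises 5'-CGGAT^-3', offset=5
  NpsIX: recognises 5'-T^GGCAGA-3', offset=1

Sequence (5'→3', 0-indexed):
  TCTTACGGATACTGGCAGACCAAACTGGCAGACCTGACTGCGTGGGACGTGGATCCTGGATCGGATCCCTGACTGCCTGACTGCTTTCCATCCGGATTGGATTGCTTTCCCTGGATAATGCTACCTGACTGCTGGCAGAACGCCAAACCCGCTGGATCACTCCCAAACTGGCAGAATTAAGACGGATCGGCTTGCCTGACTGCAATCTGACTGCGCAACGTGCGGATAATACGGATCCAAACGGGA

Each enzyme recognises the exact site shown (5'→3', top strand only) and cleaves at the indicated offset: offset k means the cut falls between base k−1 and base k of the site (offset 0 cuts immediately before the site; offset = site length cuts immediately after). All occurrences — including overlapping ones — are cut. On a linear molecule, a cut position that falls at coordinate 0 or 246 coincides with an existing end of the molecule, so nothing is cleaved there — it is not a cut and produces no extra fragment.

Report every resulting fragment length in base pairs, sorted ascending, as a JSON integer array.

Scan for sites:
  EstI (CTGACTGC, off=2): starts [33, 68, 76, 124, 195, 206] → cuts [35, 70, 78, 126, 197, 208]
  WciV (TGGAT, off=5): starts [49, 56, 97, 111, 152] → cuts [54, 61, 102, 116, 157]
  BxoVI (CCAAAC, off=6): starts [19, 142, 162, 236] → cuts [25, 148, 168, 242]
  QalII (CGGAT, off=5): starts [5, 61, 92, 182, 222, 231] → cuts [10, 66, 97, 187, 227, 236]
  NpsIX (TGGCAGA, off=1): starts [12, 25, 132, 168] → cuts [13, 26, 133, 169]

All cut coordinates (distinct, sorted): [10, 13, 25, 26, 35, 54, 61, 66, 70, 78, 97, 102, 116, 126, 133, 148, 157, 168, 169, 187, 197, 208, 227, 236, 242]

Fragments:
  [0,10): 10 bp
  [10,13): 3 bp
  [13,25): 12 bp
  [25,26): 1 bp
  [26,35): 9 bp
  [35,54): 19 bp
  [54,61): 7 bp
  [61,66): 5 bp
  [66,70): 4 bp
  [70,78): 8 bp
  [78,97): 19 bp
  [97,102): 5 bp
  [102,116): 14 bp
  [116,126): 10 bp
  [126,133): 7 bp
  [133,148): 15 bp
  [148,157): 9 bp
  [157,168): 11 bp
  [168,169): 1 bp
  [169,187): 18 bp
  [187,197): 10 bp
  [197,208): 11 bp
  [208,227): 19 bp
  [227,236): 9 bp
  [236,242): 6 bp
  [242,246): 4 bp

[1,1,3,4,4,5,5,6,7,7,8,9,9,9,10,10,10,11,11,12,14,15,18,19,19,19]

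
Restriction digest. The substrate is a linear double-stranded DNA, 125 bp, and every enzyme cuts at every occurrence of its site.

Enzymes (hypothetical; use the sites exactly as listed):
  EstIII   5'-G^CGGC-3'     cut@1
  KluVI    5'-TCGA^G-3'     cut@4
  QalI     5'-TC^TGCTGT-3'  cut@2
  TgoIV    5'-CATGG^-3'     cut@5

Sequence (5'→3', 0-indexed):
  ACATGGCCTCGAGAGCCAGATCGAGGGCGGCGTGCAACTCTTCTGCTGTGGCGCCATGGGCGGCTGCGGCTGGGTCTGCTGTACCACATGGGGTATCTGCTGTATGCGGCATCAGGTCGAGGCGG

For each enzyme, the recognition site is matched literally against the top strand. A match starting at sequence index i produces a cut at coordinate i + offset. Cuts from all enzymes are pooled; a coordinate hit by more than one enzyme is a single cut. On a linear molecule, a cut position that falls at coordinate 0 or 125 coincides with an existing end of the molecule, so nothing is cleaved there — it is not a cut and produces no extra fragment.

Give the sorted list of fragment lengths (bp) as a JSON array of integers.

Site scan:
  EstIII GCGGC/1: at [26, 59, 65, 105] ⇒ [27, 60, 66, 106]
  KluVI TCGAG/4: at [8, 20, 116] ⇒ [12, 24, 120]
  QalI TCTGCTGT/2: at [41, 74, 95] ⇒ [43, 76, 97]
  TgoIV CATGG/5: at [1, 54, 86] ⇒ [6, 59, 91]

Pooled cuts: [6, 12, 24, 27, 43, 59, 60, 66, 76, 91, 97, 106, 120]

Fragments:
  [0,6): 6 bp
  [6,12): 6 bp
  [12,24): 12 bp
  [24,27): 3 bp
  [27,43): 16 bp
  [43,59): 16 bp
  [59,60): 1 bp
  [60,66): 6 bp
  [66,76): 10 bp
  [76,91): 15 bp
  [91,97): 6 bp
  [97,106): 9 bp
  [106,120): 14 bp
  [120,125): 5 bp

[1,3,5,6,6,6,6,9,10,12,14,15,16,16]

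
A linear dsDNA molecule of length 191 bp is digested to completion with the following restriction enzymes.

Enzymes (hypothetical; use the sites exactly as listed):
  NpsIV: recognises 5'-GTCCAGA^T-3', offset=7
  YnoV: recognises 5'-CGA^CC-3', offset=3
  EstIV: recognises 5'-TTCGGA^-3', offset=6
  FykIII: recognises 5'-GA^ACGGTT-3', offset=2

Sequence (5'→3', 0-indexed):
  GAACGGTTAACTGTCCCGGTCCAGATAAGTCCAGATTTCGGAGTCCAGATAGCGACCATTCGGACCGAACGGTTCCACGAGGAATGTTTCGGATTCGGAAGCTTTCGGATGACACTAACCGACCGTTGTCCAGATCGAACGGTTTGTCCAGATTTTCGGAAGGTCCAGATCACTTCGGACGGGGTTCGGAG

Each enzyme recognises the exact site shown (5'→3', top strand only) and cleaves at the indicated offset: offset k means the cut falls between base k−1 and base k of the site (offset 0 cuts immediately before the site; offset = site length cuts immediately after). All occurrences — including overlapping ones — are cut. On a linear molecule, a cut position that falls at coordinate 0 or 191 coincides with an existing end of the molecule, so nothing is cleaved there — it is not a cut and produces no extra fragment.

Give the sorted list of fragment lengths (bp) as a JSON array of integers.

Per-enzyme occurrences:
  NpsIV (GTCCAGAT, off=7): starts [18, 28, 42, 127, 145, 162] → cuts [25, 35, 49, 134, 152, 169]
  YnoV (CGACC, off=3): starts [52, 119] → cuts [55, 122]
  EstIV (TTCGGA, off=6): starts [36, 58, 87, 93, 103, 154, 173, 184] → cuts [42, 64, 93, 99, 109, 160, 179, 190]
  FykIII (GAACGGTT, off=2): starts [0, 66, 136] → cuts [2, 68, 138]

Pooled cuts: [2, 25, 35, 42, 49, 55, 64, 68, 93, 99, 109, 122, 134, 138, 152, 160, 169, 179, 190]

Fragment lengths:
  [0,2): 2 bp
  [2,25): 23 bp
  [25,35): 10 bp
  [35,42): 7 bp
  [42,49): 7 bp
  [49,55): 6 bp
  [55,64): 9 bp
  [64,68): 4 bp
  [68,93): 25 bp
  [93,99): 6 bp
  [99,109): 10 bp
  [109,122): 13 bp
  [122,134): 12 bp
  [134,138): 4 bp
  [138,152): 14 bp
  [152,160): 8 bp
  [160,169): 9 bp
  [169,179): 10 bp
  [179,190): 11 bp
  [190,191): 1 bp

[1,2,4,4,6,6,7,7,8,9,9,10,10,10,11,12,13,14,23,25]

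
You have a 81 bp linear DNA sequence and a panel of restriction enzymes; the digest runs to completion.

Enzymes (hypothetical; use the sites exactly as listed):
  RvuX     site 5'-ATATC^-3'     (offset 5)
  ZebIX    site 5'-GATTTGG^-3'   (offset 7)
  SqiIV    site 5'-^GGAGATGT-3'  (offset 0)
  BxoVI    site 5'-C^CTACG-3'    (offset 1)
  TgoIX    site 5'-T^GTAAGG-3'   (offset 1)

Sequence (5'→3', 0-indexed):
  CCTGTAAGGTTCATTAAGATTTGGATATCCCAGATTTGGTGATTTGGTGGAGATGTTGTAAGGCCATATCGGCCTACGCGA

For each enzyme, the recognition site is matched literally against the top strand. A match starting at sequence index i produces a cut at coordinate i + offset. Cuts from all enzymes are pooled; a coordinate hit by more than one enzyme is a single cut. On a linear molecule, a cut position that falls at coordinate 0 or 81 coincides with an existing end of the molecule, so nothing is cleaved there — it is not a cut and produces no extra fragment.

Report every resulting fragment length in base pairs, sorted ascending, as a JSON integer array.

Per-enzyme occurrences:
  RvuX ATATC/5: at [24, 65] ⇒ [29, 70]
  ZebIX GATTTGG/7: at [17, 32, 40] ⇒ [24, 39, 47]
  SqiIV GGAGATGT/0: at [48] ⇒ [48]
  BxoVI CCTACG/1: at [72] ⇒ [73]
  TgoIX TGTAAGG/1: at [2, 56] ⇒ [3, 57]

All cut coordinates (distinct, sorted): [3, 24, 29, 39, 47, 48, 57, 70, 73]

Fragments:
  [0,3): 3 bp
  [3,24): 21 bp
  [24,29): 5 bp
  [29,39): 10 bp
  [39,47): 8 bp
  [47,48): 1 bp
  [48,57): 9 bp
  [57,70): 13 bp
  [70,73): 3 bp
  [73,81): 8 bp

[1,3,3,5,8,8,9,10,13,21]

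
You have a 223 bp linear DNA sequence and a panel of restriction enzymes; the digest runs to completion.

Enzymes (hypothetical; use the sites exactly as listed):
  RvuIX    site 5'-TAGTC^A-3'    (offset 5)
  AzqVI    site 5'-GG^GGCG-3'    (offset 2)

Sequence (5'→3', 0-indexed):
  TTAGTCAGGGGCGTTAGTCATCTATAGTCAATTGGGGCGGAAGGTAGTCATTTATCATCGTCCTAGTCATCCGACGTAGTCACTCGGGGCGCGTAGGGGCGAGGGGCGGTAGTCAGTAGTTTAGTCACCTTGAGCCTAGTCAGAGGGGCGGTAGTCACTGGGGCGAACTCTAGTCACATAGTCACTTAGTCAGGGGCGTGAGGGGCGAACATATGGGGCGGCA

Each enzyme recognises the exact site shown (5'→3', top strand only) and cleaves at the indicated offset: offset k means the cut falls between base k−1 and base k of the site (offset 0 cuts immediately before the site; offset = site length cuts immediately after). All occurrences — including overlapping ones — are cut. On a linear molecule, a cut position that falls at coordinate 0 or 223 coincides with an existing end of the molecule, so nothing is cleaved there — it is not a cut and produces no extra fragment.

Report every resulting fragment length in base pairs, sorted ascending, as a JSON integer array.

Site scan:
  RvuIX TAGTCA/5: at [1, 14, 24, 44, 63, 76, 109, 121, 136, 151, 170, 178, 186] ⇒ [6, 19, 29, 49, 68, 81, 114, 126, 141, 156, 175, 183, 191]
  AzqVI GGGGCG/2: at [7, 33, 85, 95, 102, 144, 159, 192, 201, 214] ⇒ [9, 35, 87, 97, 104, 146, 161, 194, 203, 216]

All cut coordinates (distinct, sorted): [6, 9, 19, 29, 35, 49, 68, 81, 87, 97, 104, 114, 126, 141, 146, 156, 161, 175, 183, 191, 194, 203, 216]

Fragment lengths:
  [0,6): 6 bp
  [6,9): 3 bp
  [9,19): 10 bp
  [19,29): 10 bp
  [29,35): 6 bp
  [35,49): 14 bp
  [49,68): 19 bp
  [68,81): 13 bp
  [81,87): 6 bp
  [87,97): 10 bp
  [97,104): 7 bp
  [104,114): 10 bp
  [114,126): 12 bp
  [126,141): 15 bp
  [141,146): 5 bp
  [146,156): 10 bp
  [156,161): 5 bp
  [161,175): 14 bp
  [175,183): 8 bp
  [183,191): 8 bp
  [191,194): 3 bp
  [194,203): 9 bp
  [203,216): 13 bp
  [216,223): 7 bp

[3,3,5,5,6,6,6,7,7,8,8,9,10,10,10,10,10,12,13,13,14,14,15,19]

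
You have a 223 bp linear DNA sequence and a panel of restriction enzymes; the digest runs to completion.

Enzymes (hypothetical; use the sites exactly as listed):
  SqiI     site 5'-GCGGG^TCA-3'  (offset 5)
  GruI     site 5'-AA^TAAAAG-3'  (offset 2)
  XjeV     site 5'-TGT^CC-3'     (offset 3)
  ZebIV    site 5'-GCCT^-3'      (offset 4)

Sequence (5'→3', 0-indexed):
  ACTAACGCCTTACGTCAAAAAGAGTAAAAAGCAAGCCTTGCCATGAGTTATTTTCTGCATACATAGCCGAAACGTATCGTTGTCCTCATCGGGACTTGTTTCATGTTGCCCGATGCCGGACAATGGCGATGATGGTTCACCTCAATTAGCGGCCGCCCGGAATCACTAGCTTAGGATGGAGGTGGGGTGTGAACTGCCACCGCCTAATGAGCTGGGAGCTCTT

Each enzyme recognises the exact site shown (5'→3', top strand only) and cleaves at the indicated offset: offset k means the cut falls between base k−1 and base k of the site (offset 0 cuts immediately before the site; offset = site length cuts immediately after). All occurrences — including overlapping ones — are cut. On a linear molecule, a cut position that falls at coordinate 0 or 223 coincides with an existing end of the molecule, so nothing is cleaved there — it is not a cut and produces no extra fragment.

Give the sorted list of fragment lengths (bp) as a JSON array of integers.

Scan for sites:
  SqiI (GCGGGTCA, off=5): no sites
  GruI (AATAAAAG, off=2): no sites
  XjeV TGTCC/3: at [80] ⇒ [83]
  ZebIV GCCT/4: at [6, 34, 201] ⇒ [10, 38, 205]

All cut coordinates (distinct, sorted): [10, 38, 83, 205]

Fragment lengths:
  [0,10): 10 bp
  [10,38): 28 bp
  [38,83): 45 bp
  [83,205): 122 bp
  [205,223): 18 bp

[10,18,28,45,122]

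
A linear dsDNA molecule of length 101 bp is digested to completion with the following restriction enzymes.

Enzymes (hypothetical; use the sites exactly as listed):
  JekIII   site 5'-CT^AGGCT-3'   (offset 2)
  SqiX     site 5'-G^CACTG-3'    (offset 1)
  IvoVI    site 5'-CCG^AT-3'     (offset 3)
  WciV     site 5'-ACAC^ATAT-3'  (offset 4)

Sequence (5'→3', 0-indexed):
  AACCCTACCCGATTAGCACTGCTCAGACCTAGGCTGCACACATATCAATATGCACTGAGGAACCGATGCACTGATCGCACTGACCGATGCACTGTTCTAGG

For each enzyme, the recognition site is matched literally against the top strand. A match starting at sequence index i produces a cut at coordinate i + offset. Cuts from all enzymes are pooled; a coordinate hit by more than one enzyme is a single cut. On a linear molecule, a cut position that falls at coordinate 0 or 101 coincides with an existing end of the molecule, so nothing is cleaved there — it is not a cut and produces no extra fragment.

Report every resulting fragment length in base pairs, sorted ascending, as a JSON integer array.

Per-enzyme occurrences:
  JekIII CTAGGCT/2: at [28] ⇒ [30]
  SqiX GCACTG/1: at [15, 51, 67, 76, 88] ⇒ [16, 52, 68, 77, 89]
  IvoVI CCGAT/3: at [8, 62, 83] ⇒ [11, 65, 86]
  WciV ACACATAT/4: at [37] ⇒ [41]

All cut coordinates (distinct, sorted): [11, 16, 30, 41, 52, 65, 68, 77, 86, 89]

Fragments:
  [0,11): 11 bp
  [11,16): 5 bp
  [16,30): 14 bp
  [30,41): 11 bp
  [41,52): 11 bp
  [52,65): 13 bp
  [65,68): 3 bp
  [68,77): 9 bp
  [77,86): 9 bp
  [86,89): 3 bp
  [89,101): 12 bp

[3,3,5,9,9,11,11,11,12,13,14]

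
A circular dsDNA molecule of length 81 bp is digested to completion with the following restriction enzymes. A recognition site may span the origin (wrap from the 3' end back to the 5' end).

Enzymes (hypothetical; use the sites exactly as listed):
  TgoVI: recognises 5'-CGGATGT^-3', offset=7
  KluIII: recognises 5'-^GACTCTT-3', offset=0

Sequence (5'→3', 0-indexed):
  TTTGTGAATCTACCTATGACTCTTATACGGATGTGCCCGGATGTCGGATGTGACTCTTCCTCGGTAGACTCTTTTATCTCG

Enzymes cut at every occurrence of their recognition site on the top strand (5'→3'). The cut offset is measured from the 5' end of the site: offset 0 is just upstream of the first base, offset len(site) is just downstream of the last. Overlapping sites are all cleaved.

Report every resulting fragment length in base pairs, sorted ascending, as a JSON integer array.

[7,10,15,17,32]

Scan for sites:
  TgoVI CGGATGT/7: at [27, 37, 44] ⇒ [34, 44, 51]
  KluIII GACTCTT/0: at [17, 51, 66] ⇒ [17, 51, 66]

All cut coordinates (distinct, sorted): [17, 34, 44, 51, 66]

Fragment lengths:
  17→34: 17 bp
  34→44: 10 bp
  44→51: 7 bp
  51→66: 15 bp
  66→17 (wrap): 81-66+17 = 32 bp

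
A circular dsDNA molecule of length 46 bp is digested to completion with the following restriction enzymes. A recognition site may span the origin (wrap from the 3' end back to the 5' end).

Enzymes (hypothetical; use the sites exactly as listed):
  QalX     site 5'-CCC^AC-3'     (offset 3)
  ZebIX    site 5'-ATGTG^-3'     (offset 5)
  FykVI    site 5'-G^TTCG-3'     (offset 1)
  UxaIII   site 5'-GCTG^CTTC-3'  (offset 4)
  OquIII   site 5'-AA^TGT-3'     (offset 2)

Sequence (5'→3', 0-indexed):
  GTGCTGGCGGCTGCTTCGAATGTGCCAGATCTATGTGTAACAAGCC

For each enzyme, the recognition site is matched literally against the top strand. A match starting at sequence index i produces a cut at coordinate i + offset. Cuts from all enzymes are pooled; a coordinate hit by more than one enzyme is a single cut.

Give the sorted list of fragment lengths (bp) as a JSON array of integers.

Site scan:
  QalX (CCCAC, off=3): no sites
  ZebIX ATGTG/5: at [19, 32] ⇒ [24, 37]
  FykVI (GTTCG, off=1): no sites
  UxaIII GCTGCTTC/4: at [9] ⇒ [13]
  OquIII AATGT/2: at [18] ⇒ [20]

All cut coordinates (distinct, sorted): [13, 20, 24, 37]

Fragment lengths:
  13→20: 7 bp
  20→24: 4 bp
  24→37: 13 bp
  37→13 (wrap): 46-37+13 = 22 bp

[4,7,13,22]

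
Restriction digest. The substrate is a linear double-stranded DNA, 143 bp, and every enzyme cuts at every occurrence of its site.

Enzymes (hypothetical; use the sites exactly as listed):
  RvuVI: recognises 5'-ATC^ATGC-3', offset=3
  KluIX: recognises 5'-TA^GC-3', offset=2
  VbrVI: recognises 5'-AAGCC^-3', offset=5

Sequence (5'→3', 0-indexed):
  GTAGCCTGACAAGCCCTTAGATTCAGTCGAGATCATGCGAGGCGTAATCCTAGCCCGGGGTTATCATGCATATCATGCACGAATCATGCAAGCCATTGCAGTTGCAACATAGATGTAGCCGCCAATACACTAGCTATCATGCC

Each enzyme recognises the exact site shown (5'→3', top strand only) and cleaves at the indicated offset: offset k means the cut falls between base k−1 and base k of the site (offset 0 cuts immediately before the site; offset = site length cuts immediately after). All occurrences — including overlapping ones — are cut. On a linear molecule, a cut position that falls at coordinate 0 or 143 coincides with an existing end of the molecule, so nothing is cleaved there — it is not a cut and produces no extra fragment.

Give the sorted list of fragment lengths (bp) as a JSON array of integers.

Per-enzyme occurrences:
  RvuVI (ATCATGC, off=3): starts [31, 62, 71, 82, 135] → cuts [34, 65, 74, 85, 138]
  KluIX (TAGC, off=2): starts [1, 50, 115, 130] → cuts [3, 52, 117, 132]
  VbrVI (AAGCC, off=5): starts [10, 89] → cuts [15, 94]

All cut coordinates (distinct, sorted): [3, 15, 34, 52, 65, 74, 85, 94, 117, 132, 138]

Fragments:
  [0,3): 3 bp
  [3,15): 12 bp
  [15,34): 19 bp
  [34,52): 18 bp
  [52,65): 13 bp
  [65,74): 9 bp
  [74,85): 11 bp
  [85,94): 9 bp
  [94,117): 23 bp
  [117,132): 15 bp
  [132,138): 6 bp
  [138,143): 5 bp

[3,5,6,9,9,11,12,13,15,18,19,23]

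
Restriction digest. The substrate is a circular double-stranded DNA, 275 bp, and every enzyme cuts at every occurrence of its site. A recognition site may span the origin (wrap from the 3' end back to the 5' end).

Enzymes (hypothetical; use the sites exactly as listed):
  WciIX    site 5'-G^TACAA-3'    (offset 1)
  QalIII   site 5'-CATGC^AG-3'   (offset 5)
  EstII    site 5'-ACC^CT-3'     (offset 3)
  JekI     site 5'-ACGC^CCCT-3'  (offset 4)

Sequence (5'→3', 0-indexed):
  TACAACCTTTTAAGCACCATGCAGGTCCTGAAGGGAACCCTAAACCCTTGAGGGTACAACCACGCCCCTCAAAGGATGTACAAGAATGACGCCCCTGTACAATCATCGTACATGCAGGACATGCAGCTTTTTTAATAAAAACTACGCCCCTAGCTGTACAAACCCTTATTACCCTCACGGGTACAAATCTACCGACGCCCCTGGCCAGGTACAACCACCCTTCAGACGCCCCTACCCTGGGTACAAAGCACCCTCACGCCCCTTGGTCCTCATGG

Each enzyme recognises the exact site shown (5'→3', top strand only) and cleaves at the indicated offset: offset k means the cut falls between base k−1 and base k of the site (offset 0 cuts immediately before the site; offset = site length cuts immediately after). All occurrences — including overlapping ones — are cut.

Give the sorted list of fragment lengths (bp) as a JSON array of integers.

Per-enzyme occurrences:
  WciIX GTACAA/1: at [53, 77, 96, 155, 180, 208, 240, 274] ⇒ [0, 54, 78, 97, 156, 181, 209, 241]
  QalIII CATGCAG/5: at [17, 110, 119] ⇒ [22, 115, 124]
  EstII ACCCT/3: at [36, 43, 161, 170, 216, 233, 249] ⇒ [39, 46, 164, 173, 219, 236, 252]
  JekI ACGCCCCT/4: at [61, 88, 143, 194, 225, 255] ⇒ [65, 92, 147, 198, 229, 259]

Pooled cuts: [0, 22, 39, 46, 54, 65, 78, 92, 97, 115, 124, 147, 156, 164, 173, 181, 198, 209, 219, 229, 236, 241, 252, 259]

Fragment lengths:
  0→22: 22 bp
  22→39: 17 bp
  39→46: 7 bp
  46→54: 8 bp
  54→65: 11 bp
  65→78: 13 bp
  78→92: 14 bp
  92→97: 5 bp
  97→115: 18 bp
  115→124: 9 bp
  124→147: 23 bp
  147→156: 9 bp
  156→164: 8 bp
  164→173: 9 bp
  173→181: 8 bp
  181→198: 17 bp
  198→209: 11 bp
  209→219: 10 bp
  219→229: 10 bp
  229→236: 7 bp
  236→241: 5 bp
  241→252: 11 bp
  252→259: 7 bp
  259→0 (wrap): 275-259+0 = 16 bp

[5,5,7,7,7,8,8,8,9,9,9,10,10,11,11,11,13,14,16,17,17,18,22,23]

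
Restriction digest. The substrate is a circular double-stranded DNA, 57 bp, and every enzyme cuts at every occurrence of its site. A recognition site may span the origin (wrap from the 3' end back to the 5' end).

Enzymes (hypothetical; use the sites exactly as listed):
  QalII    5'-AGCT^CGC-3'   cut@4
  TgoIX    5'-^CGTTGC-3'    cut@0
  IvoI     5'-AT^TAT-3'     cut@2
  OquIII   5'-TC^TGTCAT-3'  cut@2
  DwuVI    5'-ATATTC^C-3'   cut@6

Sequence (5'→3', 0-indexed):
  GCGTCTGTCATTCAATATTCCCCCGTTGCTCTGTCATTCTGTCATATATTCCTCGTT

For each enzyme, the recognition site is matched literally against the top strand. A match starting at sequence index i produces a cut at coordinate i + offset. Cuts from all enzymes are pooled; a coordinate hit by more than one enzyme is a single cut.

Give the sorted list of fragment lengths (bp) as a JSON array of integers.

Per-enzyme occurrences:
  QalII (AGCTCGC, off=4): no sites
  TgoIX CGTTGC/0: at [23, 53] ⇒ [23, 53]
  IvoI (ATTAT, off=2): no sites
  OquIII TCTGTCAT/2: at [3, 29, 37] ⇒ [5, 31, 39]
  DwuVI ATATTCC/6: at [14, 45] ⇒ [20, 51]

All cut coordinates (distinct, sorted): [5, 20, 23, 31, 39, 51, 53]

Fragments:
  5→20: 15 bp
  20→23: 3 bp
  23→31: 8 bp
  31→39: 8 bp
  39→51: 12 bp
  51→53: 2 bp
  53→5 (wrap): 57-53+5 = 9 bp

[2,3,8,8,9,12,15]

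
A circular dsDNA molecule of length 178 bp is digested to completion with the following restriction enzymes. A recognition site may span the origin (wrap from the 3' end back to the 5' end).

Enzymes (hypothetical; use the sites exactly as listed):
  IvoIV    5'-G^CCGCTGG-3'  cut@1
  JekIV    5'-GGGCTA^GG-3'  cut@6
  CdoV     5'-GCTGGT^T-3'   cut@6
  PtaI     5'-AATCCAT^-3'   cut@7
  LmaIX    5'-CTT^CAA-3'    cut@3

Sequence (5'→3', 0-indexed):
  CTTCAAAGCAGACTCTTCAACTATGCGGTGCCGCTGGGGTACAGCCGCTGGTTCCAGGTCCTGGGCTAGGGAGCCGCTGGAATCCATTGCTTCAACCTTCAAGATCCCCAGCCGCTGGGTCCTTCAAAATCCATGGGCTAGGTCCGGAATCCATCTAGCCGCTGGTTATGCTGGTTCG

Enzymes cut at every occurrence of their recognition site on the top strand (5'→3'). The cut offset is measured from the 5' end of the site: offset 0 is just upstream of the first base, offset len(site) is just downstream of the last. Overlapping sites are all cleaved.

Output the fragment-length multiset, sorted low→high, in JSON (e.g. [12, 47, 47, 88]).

Per-enzyme occurrences:
  IvoIV GCCGCTGG/1: at [29, 43, 72, 110, 157] ⇒ [30, 44, 73, 111, 158]
  JekIV GGGCTAGG/6: at [62, 134] ⇒ [68, 140]
  CdoV GCTGGTT/6: at [46, 160, 169] ⇒ [52, 166, 175]
  PtaI AATCCAT/7: at [80, 127, 147] ⇒ [87, 134, 154]
  LmaIX CTTCAA/3: at [0, 14, 89, 96, 121] ⇒ [3, 17, 92, 99, 124]

Pooled cuts: [3, 17, 30, 44, 52, 68, 73, 87, 92, 99, 111, 124, 134, 140, 154, 158, 166, 175]

Fragment lengths:
  3→17: 14 bp
  17→30: 13 bp
  30→44: 14 bp
  44→52: 8 bp
  52→68: 16 bp
  68→73: 5 bp
  73→87: 14 bp
  87→92: 5 bp
  92→99: 7 bp
  99→111: 12 bp
  111→124: 13 bp
  124→134: 10 bp
  134→140: 6 bp
  140→154: 14 bp
  154→158: 4 bp
  158→166: 8 bp
  166→175: 9 bp
  175→3 (wrap): 178-175+3 = 6 bp

[4,5,5,6,6,7,8,8,9,10,12,13,13,14,14,14,14,16]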